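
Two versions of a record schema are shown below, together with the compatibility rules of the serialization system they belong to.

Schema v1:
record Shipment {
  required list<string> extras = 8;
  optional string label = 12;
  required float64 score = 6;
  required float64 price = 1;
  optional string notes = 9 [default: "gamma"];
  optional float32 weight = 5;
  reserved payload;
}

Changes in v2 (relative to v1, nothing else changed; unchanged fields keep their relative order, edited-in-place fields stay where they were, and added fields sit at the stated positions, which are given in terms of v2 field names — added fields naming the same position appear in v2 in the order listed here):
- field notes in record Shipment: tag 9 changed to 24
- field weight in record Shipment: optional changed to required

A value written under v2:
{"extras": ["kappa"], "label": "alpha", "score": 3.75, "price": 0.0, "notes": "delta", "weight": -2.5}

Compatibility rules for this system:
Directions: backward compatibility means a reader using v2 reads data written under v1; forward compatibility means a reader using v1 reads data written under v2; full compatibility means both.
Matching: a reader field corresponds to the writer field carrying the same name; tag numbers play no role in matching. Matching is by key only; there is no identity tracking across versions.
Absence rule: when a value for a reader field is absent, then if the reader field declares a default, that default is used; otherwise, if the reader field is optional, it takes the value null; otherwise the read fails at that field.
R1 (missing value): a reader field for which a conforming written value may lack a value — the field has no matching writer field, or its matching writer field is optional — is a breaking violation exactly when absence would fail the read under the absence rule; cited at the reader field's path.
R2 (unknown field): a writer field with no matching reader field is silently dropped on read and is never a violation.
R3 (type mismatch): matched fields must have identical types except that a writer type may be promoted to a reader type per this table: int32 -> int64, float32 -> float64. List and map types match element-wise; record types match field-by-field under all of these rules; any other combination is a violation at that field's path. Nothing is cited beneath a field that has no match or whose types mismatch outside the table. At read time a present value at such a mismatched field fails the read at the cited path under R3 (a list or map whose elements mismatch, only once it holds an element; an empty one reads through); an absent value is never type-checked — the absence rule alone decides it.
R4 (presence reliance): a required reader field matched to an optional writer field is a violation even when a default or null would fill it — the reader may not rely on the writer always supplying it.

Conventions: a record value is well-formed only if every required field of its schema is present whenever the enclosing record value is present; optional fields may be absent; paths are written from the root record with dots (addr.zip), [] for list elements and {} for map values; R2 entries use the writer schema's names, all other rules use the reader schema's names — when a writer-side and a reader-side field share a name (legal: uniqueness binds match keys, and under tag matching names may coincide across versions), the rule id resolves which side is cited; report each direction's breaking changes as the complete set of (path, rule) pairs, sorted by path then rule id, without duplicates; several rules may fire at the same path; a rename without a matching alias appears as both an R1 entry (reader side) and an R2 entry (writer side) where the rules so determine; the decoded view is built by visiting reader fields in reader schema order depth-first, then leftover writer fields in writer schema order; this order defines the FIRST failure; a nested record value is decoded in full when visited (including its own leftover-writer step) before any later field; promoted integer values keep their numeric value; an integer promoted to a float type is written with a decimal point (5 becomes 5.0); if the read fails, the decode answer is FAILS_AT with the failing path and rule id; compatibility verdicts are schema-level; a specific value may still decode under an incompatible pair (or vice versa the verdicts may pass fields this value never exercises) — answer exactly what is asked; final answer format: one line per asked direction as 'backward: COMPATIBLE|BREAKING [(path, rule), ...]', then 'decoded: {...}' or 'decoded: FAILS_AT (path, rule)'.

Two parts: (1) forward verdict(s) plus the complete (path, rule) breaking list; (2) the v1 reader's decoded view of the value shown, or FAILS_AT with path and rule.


forward: COMPATIBLE []; decoded: {"extras": ["kappa"], "label": "alpha", "score": 3.75, "price": 0.0, "notes": "delta", "weight": -2.5}

in Shipment below, arrows point writer -> reader
forward on Shipment — v1 reading data written by v2:
  extras: list<string> -> list<string>, writer required; from extras
  label: string -> string, writer optional; from label
  score: float64 -> float64, writer required; from score
  price: float64 -> float64, writer required; from price
  notes: string -> string, writer optional; from notes
  weight: float32 -> float32, writer required; from weight
  nothing fires on Shipment: forward is COMPATIBLE
decoding the Shipment value with the v1 reader:
  extras := ["kappa"]
  label := "alpha"
  score := 3.75
  price := 0.0
  notes := "delta"
  weight := -2.5
  => decoded: {"extras": ["kappa"], "label": "alpha", "score": 3.75, "price": 0.0, "notes": "delta", "weight": -2.5}
the other Shipment changes do not affect what is asked:
  field notes in record Shipment: tag 9 changed to 24 -> triggers nothing under Shipment's printed rules — same verdict
  field weight in record Shipment: optional changed to required -> fires only in the backward direction of Shipment, which is not asked here


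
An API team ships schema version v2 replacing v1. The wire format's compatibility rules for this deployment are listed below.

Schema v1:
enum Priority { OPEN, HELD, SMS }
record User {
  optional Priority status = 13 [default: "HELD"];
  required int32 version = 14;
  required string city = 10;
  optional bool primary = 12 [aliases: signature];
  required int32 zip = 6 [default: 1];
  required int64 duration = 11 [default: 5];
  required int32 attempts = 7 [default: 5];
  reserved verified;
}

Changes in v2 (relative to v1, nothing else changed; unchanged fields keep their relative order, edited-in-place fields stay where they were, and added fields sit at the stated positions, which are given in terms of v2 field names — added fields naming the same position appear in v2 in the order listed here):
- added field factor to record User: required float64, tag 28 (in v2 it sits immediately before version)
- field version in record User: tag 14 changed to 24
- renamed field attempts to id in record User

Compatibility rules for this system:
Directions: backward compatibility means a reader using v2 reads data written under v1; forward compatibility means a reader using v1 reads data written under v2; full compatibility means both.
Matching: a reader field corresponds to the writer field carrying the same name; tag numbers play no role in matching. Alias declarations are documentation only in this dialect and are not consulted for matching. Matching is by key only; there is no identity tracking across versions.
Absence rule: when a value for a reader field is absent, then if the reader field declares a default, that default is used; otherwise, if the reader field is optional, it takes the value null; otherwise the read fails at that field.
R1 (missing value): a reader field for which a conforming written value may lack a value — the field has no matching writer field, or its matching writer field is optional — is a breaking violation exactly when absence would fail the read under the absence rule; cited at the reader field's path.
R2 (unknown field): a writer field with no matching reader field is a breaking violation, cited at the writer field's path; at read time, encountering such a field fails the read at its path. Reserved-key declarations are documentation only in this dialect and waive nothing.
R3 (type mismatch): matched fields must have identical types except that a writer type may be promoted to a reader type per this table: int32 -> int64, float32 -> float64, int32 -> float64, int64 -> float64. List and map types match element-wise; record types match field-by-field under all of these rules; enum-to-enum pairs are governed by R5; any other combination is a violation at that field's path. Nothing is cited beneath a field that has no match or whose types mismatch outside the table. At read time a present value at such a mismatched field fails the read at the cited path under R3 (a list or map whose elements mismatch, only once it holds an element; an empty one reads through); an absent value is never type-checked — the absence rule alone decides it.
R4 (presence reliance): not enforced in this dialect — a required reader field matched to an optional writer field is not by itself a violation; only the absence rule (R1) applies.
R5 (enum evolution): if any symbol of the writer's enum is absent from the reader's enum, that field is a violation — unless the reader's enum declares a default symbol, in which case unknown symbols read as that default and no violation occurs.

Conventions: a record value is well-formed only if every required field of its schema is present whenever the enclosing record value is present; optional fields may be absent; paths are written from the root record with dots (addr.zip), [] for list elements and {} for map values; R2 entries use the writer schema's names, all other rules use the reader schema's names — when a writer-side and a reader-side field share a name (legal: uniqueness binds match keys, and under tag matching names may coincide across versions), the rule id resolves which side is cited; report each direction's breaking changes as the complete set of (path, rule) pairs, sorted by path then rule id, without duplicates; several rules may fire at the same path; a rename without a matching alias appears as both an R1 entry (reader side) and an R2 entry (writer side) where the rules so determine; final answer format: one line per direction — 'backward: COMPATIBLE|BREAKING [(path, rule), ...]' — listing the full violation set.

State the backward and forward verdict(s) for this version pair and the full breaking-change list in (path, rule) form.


each type pair in User: writer, then reader
backward analysis of User with v2 as reader and v1 as writer:
  status <- status (Priority -> Priority, writer optional)
  factor has no writer counterpart
  version <- version (int32 -> int32, writer required)
  city <- city (string -> string, writer required)
  primary <- primary (bool -> bool, writer optional)
  zip <- zip (int32 -> int32, writer required)
  duration <- duration (int64 -> int64, writer required)
  id has no writer counterpart
  writer field attempts has no reader counterpart
  R2 fires at attempts
  R1 fires at factor
  => backward verdict for User: BREAKING, 2 violation(s)
forward analysis of User with v1 as reader and v2 as writer:
  status <- status (Priority -> Priority, writer optional)
  version <- version (int32 -> int32, writer required)
  city <- city (string -> string, writer required)
  primary <- primary (bool -> bool, writer optional)
  zip <- zip (int32 -> int32, writer required)
  duration <- duration (int64 -> int64, writer required)
  attempts has no writer counterpart
  writer field factor has no reader counterpart
  writer field id has no reader counterpart
  R2 fires at factor
  R2 fires at id
  => forward verdict for User: BREAKING, 2 violation(s)

backward: BREAKING [(attempts, R2), (factor, R1)]; forward: BREAKING [(factor, R2), (id, R2)]


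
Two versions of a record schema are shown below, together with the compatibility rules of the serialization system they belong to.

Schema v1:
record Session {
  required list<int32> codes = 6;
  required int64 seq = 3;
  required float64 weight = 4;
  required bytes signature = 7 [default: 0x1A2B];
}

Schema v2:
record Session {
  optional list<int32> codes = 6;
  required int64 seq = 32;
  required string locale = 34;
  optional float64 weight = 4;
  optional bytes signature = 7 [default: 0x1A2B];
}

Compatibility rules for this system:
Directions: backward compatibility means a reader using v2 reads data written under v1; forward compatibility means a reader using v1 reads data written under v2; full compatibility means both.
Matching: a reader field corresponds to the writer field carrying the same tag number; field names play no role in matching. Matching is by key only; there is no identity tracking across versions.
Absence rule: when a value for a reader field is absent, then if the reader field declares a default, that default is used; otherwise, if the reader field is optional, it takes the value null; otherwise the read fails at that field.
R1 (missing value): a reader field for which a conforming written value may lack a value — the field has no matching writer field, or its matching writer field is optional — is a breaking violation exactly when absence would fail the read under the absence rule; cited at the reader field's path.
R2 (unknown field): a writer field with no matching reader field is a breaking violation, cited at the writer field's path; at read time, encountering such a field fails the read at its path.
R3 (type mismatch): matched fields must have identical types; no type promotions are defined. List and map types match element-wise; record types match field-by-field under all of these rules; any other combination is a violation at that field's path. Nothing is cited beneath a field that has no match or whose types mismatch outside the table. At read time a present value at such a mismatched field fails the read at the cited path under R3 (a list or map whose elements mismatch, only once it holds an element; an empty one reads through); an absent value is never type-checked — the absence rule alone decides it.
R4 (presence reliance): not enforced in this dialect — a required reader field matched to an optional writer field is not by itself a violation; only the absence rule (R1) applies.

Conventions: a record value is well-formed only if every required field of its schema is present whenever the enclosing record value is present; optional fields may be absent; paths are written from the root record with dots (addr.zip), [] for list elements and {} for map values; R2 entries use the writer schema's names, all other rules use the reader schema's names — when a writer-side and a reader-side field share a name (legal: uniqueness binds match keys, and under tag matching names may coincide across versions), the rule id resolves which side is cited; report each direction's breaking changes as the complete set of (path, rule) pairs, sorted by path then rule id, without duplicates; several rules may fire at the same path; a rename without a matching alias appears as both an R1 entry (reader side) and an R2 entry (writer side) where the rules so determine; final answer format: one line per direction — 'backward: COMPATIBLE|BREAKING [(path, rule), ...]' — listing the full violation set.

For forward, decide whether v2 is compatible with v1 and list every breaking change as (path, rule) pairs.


in Session below, arrows point writer -> reader
checking forward for Session: reader v1 against writer v2:
  codes: list<int32> -> list<int32>, writer optional; from codes
  no writer field matches reader seq
  weight: float64 -> float64, writer optional; from weight
  signature: bytes -> bytes, writer optional; from signature
  writer seq: unknown to reader
  writer locale: unknown to reader
  violation R1 at codes
  violation R2 at locale
  violation R1 at seq
  violation R2 at seq
  violation R1 at weight
  => forward: BREAKING (5)
the rest of the Session diff is inert for this question:
  field signature in record Session: required changed to optional -> inert for the asked Session verdict: nothing fires

forward: BREAKING [(codes, R1), (locale, R2), (seq, R1), (seq, R2), (weight, R1)]


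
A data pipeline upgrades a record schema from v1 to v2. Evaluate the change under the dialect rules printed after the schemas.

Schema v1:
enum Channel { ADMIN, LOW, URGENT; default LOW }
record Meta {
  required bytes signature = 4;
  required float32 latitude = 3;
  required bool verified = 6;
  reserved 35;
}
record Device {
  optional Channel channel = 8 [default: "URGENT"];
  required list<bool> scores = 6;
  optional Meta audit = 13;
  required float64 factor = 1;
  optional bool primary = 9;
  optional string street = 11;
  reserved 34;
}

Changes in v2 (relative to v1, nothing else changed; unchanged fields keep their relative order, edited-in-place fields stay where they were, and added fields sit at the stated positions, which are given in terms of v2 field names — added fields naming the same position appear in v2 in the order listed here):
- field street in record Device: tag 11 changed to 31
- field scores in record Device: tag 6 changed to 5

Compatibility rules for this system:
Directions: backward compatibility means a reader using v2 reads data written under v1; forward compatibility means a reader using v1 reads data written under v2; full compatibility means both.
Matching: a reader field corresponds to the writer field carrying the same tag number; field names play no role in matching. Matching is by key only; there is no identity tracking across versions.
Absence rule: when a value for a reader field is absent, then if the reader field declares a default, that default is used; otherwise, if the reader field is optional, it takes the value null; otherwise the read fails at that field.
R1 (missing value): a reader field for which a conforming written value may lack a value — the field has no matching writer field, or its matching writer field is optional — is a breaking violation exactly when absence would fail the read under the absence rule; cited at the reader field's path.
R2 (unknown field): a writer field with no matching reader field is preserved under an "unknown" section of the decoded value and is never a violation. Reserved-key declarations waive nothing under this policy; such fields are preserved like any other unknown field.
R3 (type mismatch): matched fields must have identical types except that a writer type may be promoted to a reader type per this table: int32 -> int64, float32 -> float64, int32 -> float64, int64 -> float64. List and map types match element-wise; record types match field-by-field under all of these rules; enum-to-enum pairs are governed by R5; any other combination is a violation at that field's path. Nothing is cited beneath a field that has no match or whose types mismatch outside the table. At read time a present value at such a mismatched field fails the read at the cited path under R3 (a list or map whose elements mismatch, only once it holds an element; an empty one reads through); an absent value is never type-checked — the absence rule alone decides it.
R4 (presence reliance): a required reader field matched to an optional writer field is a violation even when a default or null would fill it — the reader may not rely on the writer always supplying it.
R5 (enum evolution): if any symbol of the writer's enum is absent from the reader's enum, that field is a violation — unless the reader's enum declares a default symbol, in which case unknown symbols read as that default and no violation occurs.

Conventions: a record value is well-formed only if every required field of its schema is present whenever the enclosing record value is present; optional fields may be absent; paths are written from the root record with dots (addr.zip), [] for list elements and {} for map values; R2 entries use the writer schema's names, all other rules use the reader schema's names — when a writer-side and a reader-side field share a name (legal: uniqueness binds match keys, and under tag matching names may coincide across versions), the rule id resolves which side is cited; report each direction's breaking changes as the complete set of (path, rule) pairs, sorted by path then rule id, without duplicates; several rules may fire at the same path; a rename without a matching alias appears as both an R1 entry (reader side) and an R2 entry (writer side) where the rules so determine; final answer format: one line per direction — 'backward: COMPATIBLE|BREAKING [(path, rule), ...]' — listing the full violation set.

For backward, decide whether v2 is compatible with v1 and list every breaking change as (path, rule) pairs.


each type pair in Device: writer, then reader
backward pass over Device, reader schema v2, writer schema v1:
  channel: Channel -> Channel, writer optional; from channel
  no writer field matches reader scores
  audit: Meta -> Meta, writer optional; from audit
  factor: float64 -> float64, writer required; from factor
  primary: bool -> bool, writer optional; from primary
  no writer field matches reader street
  leftover writer field: scores
  leftover writer field: street
  audit.signature: bytes -> bytes, writer required; from audit.signature
  audit.latitude: float32 -> float32, writer required; from audit.latitude
  audit.verified: bool -> bool, writer required; from audit.verified
  rule R1 violated at scores
  => 1 violation(s): backward is BREAKING for Device
ruling out the remaining Device differences:
  field street in record Device: tag 11 changed to 31 -> no rule fires on it in Device's dialect; the asked verdict holds

backward: BREAKING [(scores, R1)]


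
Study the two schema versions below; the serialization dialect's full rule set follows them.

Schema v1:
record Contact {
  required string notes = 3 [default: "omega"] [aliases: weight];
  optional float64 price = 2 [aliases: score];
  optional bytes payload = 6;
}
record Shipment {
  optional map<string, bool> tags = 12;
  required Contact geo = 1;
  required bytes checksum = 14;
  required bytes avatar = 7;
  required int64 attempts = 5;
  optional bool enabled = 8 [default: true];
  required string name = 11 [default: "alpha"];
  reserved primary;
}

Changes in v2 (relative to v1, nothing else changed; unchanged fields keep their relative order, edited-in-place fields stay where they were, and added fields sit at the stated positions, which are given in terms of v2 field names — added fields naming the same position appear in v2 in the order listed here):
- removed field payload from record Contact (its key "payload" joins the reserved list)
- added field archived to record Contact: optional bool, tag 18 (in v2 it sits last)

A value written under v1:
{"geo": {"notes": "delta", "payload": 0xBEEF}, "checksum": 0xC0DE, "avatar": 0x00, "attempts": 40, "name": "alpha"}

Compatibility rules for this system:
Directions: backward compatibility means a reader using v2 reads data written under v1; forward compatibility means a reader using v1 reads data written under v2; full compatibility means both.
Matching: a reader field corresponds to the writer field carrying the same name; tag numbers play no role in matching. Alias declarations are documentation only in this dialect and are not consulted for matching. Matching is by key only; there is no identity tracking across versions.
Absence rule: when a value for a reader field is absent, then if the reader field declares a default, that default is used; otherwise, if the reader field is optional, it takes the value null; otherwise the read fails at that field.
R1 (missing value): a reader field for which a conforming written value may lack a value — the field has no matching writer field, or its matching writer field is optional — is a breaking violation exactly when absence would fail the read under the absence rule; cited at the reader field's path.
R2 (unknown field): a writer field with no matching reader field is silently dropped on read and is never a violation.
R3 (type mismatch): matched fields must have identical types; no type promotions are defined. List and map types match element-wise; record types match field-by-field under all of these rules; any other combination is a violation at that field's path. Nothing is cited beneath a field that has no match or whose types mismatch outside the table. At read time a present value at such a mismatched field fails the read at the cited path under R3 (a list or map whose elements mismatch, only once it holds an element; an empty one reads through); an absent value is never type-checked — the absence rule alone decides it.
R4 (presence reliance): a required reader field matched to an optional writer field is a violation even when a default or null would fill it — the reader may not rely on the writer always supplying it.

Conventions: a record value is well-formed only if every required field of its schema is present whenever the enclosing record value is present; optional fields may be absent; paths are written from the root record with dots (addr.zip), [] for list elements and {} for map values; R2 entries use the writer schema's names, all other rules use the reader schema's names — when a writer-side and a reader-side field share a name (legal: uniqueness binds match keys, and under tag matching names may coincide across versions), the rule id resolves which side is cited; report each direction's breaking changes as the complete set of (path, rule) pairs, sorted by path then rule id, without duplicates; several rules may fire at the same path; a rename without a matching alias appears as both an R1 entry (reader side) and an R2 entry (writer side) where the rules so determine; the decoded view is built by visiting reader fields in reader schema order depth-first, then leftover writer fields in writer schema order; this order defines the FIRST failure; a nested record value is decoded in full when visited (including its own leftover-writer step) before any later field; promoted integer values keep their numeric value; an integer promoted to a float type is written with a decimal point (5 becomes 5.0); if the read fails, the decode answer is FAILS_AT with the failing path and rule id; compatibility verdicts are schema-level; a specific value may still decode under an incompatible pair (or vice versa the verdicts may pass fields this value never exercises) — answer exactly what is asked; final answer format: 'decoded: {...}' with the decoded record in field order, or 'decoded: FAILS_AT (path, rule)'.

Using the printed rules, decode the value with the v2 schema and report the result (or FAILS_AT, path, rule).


arrows below run writer -> reader for Shipment
decode walk for Shipment under reader schema v2:
  tags := null (not supplied -> null)
  geo.notes := "delta"
  geo.price := null (not supplied -> null)
  geo.archived := null (not supplied -> null)
  writer geo.payload: unmatched, discarded
  checksum := 0xC0DE
  avatar := 0x00
  attempts := 40
  enabled := true (no value, default fills)
  name := "alpha"
  => decoded: {"tags": null, "geo": {"notes": "delta", "price": null, "archived": null}, "checksum": 0xC0DE, "avatar": 0x00, "attempts": 40, "enabled": true, "name": "alpha"}

decoded: {"tags": null, "geo": {"notes": "delta", "price": null, "archived": null}, "checksum": 0xC0DE, "avatar": 0x00, "attempts": 40, "enabled": true, "name": "alpha"}


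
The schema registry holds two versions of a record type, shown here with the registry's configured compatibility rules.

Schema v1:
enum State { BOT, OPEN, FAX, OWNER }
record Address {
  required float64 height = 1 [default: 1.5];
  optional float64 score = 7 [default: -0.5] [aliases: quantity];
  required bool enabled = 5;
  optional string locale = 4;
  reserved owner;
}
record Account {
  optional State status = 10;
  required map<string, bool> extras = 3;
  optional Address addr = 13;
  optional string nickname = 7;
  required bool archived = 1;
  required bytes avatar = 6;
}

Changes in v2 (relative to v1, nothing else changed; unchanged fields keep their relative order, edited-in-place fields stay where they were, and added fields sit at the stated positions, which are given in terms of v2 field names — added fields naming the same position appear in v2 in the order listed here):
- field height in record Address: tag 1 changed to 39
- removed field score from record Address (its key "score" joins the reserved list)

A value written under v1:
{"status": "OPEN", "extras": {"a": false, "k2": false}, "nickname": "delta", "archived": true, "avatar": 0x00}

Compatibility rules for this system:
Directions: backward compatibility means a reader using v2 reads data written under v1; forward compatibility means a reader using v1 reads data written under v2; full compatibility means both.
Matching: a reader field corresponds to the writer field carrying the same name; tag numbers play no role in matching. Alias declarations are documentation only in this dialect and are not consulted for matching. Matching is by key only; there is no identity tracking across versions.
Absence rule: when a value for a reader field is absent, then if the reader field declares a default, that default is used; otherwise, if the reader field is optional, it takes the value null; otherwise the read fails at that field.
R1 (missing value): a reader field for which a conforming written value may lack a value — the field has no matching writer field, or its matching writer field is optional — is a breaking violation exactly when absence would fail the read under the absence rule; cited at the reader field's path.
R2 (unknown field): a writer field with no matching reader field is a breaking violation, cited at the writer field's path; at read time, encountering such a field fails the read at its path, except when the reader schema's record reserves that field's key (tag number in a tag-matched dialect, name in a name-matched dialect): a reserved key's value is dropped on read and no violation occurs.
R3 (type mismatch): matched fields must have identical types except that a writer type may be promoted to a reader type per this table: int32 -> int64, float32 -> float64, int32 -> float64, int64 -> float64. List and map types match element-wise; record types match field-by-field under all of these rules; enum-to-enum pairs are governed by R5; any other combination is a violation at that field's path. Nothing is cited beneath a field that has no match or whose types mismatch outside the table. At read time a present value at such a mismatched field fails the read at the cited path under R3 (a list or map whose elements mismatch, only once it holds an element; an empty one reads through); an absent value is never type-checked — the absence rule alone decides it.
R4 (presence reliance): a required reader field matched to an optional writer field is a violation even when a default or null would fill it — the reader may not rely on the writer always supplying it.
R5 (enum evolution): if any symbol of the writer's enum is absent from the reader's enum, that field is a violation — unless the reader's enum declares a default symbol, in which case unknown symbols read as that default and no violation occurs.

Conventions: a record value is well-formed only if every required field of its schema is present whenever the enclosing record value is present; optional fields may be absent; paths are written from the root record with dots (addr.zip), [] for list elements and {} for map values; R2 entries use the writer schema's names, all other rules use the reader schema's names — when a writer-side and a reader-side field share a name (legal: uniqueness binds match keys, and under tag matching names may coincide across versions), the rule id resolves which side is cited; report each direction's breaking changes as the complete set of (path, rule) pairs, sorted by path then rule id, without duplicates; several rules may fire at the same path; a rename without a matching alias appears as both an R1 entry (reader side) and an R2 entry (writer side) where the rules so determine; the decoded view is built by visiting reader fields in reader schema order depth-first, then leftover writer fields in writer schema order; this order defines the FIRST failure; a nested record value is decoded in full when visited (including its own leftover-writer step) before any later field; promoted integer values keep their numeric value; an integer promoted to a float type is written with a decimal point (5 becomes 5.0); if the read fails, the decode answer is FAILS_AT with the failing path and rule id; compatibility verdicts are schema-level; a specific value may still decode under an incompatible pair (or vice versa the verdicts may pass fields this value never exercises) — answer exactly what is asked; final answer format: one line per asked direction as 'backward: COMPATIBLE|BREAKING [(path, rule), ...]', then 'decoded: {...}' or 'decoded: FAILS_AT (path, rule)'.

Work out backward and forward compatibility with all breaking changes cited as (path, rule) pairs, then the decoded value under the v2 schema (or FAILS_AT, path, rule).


backward: COMPATIBLE []; forward: COMPATIBLE []; decoded: {"status": "OPEN", "extras": {"a": false, "k2": false}, "addr": null, "nickname": "delta", "archived": true, "avatar": 0x00}

in Account below, arrows point writer -> reader
backward analysis of Account with v2 as reader and v1 as writer:
  State -> State, writer optional: status aligns to status
  map<string, bool> -> map<string, bool>, writer required: extras aligns to extras
  Address -> Address, writer optional: addr aligns to addr
  string -> string, writer optional: nickname aligns to nickname
  bool -> bool, writer required: archived aligns to archived
  bytes -> bytes, writer required: avatar aligns to avatar
  float64 -> float64, writer required: addr.height aligns to addr.height
  bool -> bool, writer required: addr.enabled aligns to addr.enabled
  string -> string, writer optional: addr.locale aligns to addr.locale
  addr.score (writer side), unknown to reader
  => backward: COMPATIBLE
forward analysis of Account with v1 as reader and v2 as writer:
  State -> State, writer optional: status aligns to status
  map<string, bool> -> map<string, bool>, writer required: extras aligns to extras
  Address -> Address, writer optional: addr aligns to addr
  string -> string, writer optional: nickname aligns to nickname
  bool -> bool, writer required: archived aligns to archived
  bytes -> bytes, writer required: avatar aligns to avatar
  float64 -> float64, writer required: addr.height aligns to addr.height
  addr.score: no writer match
  bool -> bool, writer required: addr.enabled aligns to addr.enabled
  string -> string, writer optional: addr.locale aligns to addr.locale
  => forward: COMPATIBLE
decode (reader v2):
  status := "OPEN"
  extras := {"a": false, "k2": false}
  addr := null (absent, optional -> null)
  nickname := "delta"
  archived := true
  avatar := 0x00
  => decoded: {"status": "OPEN", "extras": {"a": false, "k2": false}, "addr": null, "nickname": "delta", "archived": true, "avatar": 0x00}


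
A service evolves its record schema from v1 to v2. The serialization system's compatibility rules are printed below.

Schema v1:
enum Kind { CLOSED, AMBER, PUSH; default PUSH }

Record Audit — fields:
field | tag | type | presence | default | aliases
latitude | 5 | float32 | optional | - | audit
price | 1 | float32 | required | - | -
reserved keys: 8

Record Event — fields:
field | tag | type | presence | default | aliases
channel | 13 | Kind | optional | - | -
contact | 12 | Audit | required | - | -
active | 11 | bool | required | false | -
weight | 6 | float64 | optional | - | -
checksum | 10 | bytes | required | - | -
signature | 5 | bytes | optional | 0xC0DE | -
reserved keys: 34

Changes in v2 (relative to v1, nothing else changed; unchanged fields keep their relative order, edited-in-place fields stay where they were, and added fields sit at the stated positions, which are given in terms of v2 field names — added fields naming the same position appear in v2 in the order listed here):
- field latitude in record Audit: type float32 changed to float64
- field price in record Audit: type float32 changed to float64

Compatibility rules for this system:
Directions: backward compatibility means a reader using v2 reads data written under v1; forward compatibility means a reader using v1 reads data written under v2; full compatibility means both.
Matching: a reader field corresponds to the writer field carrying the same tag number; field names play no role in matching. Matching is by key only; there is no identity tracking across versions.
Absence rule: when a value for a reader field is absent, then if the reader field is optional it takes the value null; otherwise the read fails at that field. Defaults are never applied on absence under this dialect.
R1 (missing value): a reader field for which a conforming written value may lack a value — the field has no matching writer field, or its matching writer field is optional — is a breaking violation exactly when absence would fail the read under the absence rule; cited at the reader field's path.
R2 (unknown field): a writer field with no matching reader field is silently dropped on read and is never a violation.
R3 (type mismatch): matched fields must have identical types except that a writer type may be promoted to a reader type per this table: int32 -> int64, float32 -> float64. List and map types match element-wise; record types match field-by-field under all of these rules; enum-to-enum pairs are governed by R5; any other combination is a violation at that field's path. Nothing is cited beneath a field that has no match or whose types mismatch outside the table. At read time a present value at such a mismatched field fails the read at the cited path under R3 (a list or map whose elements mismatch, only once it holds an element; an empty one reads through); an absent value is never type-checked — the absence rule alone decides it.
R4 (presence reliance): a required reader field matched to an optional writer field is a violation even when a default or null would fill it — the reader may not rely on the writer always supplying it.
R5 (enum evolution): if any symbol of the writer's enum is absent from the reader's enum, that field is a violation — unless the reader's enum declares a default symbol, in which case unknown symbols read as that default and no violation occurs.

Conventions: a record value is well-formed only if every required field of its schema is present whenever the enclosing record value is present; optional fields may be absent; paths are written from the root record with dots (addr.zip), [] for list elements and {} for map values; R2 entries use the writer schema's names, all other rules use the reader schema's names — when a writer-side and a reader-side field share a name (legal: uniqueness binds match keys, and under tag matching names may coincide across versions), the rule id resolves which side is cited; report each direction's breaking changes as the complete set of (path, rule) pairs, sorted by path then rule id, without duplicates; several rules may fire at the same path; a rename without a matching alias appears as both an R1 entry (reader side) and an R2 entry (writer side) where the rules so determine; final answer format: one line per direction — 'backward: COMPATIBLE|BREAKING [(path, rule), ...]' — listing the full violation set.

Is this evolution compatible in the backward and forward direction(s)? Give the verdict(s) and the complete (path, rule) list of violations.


backward: COMPATIBLE []; forward: BREAKING [(contact.latitude, R3), (contact.price, R3)]

in Event below, arrows point writer -> reader
backward on Event — v2 reading data written by v1:
  channel: Kind -> Kind, writer optional; from channel
  contact: Audit -> Audit, writer required; from contact
  active: bool -> bool, writer required; from active
  weight: float64 -> float64, writer optional; from weight
  checksum: bytes -> bytes, writer required; from checksum
  signature: bytes -> bytes, writer optional; from signature
  contact.latitude: float32 -> float64, writer optional; from contact.latitude
  contact.price: float32 -> float64, writer required; from contact.price
  => no violations; backward on Event: COMPATIBLE
forward on Event — v1 reading data written by v2:
  channel: Kind -> Kind, writer optional; from channel
  contact: Audit -> Audit, writer required; from contact
  active: bool -> bool, writer required; from active
  weight: float64 -> float64, writer optional; from weight
  checksum: bytes -> bytes, writer required; from checksum
  signature: bytes -> bytes, writer optional; from signature
  contact.latitude: float64 -> float32, writer optional; from contact.latitude
  contact.price: float64 -> float32, writer required; from contact.price
  violation R3 at contact.latitude
  violation R3 at contact.price
  => 2 violation(s): forward is BREAKING for Event
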